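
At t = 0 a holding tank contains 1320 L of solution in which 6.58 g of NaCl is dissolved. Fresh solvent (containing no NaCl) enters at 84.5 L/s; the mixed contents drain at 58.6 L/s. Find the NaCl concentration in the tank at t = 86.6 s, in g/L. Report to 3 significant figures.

Total volume: dV/dt = Q_in − Q_out = 25.900 L/s, so V(t) = 1320 + 25.900 t and V(86.6) = 3562.9 L.
Solute balance: dm/dt = 0 − Q_out C = −Q_out m/V(t).
dm/m = −Q_out dt/(V₀ + 25.900 t); integrating gives ln(m/m₀) = −(Q_out/(Q_in−Q_out)) ln(V/V₀).
m = m₀ (V₀/V)^(Q_out/(Q_in−Q_out)) = 6.58 × (1320/3562.9)^(2.2625) = 0.69588 g.
C = m/V = 0.69588/3562.9 = 0.00019531 g/L.

0.000195 g/L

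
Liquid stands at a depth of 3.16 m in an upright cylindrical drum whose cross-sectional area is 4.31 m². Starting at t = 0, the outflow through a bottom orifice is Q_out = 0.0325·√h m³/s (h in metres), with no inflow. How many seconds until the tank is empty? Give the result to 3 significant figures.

A dh/dt = −Q_out = −0.0325 √h.
Separate and integrate: 2(√h − √h₀) = −(0.0325/A) t.
Tank is empty when √h = 0: t_empty = 2A√h₀/0.0325.
t_empty = 2·4.31·√3.16/0.0325 = 8.6200·1.7776/0.0325 = 471.48 s.

471 s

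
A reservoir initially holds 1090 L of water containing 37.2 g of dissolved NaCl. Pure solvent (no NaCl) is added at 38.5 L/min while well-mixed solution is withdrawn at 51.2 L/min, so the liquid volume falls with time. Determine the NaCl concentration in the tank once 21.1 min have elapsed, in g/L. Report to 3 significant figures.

Let m(t) be the amount of NaCl. Volume: V(t) = V₀ + (Q_in − Q_out) t = 1090 − 12.700 t; V(21.1) = 822.03 L.
No NaCl enters, so dm/dt = −Q_out · (m/V).
dm/m = −Q_out dt/(V₀ − 12.700 t); integrating gives ln(m/m₀) = −(Q_out/(Q_in−Q_out)) ln(V/V₀).
m = m₀ (V₀/V)^(Q_out/(Q_in−Q_out)) = 37.2 × (1090/822.03)^(-4.0315) = 11.927 g.
C = m/V = 11.927/822.03 = 0.014509 g/L.

0.0145 g/L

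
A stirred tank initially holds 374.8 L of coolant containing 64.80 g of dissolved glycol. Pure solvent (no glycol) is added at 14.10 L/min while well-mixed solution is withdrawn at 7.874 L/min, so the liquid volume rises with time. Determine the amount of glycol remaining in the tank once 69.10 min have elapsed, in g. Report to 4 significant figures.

24.64 g

Let m(t) be the amount of glycol. Volume: V(t) = V₀ + (Q_in − Q_out) t = 374.8 + 6.22600 t; V(69.10) = 805.017 L.
Solute balance: dm/dt = 0 − Q_out C = −Q_out m/V(t).
dm/m = −Q_out dt/(V₀ + 6.22600 t); integrating gives ln(m/m₀) = −(Q_out/(Q_in−Q_out)) ln(V/V₀).
m = m₀ (V₀/V)^(Q_out/(Q_in−Q_out)) = 64.80 × (374.8/805.017)^(1.26470) = 24.6427 g.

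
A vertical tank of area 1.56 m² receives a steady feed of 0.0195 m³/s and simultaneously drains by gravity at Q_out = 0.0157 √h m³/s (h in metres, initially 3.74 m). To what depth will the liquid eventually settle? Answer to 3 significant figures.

Level balance: A dh/dt = 0.0195 − 0.0157 √h. Setting dh/dt = 0:
Q_in = 0.0157 √h_ss ⇒ √h_ss = 0.0195/0.0157 = 1.2420.
h_ss = 1.2420² = 1.5427 m. (Since h₀ = 3.74 m > h_ss, the level will fall toward this value.)

1.54 m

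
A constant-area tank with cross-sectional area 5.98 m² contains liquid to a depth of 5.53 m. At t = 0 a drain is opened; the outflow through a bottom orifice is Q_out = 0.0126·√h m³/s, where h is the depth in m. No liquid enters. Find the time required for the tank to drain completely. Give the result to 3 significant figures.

2230 s

Mass balance (ρ constant): A dh/dt = −0.0126 √h.
This is separable: 2 d(√h)/dt = −0.0126/A, so √h = √h₀ − (0.0126/(2A)) t.
Tank is empty when √h = 0: t_empty = 2A√h₀/0.0126.
t_empty = 2·5.98·√5.53/0.0126 = 11.960·2.3516/0.0126 = 2232.1 s.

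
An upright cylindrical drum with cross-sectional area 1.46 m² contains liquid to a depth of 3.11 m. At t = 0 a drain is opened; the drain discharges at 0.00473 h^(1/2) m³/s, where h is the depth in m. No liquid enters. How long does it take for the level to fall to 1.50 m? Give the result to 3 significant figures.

With no inflow, A dh/dt = −0.00473 √h.
Separate and integrate: 2(√h − √h₀) = −(0.00473/A) t.
t = 2A(√h₀ − √h)/0.00473 = 2·1.46·(√3.11 − √1.50)/0.00473
  = 2.9200 × (1.7635 − 1.2247) / 0.00473 = 332.60 s.

333 s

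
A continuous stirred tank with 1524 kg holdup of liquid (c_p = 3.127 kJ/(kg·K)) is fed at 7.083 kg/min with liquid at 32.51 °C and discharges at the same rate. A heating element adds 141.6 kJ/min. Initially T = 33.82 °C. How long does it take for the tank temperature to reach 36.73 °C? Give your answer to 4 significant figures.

M c_p dT/dt = ṁ c_p (T_in − T) + Q̇.
τ = M/ṁ = 215.163 min; T_ss = T_in + Q̇/(ṁ c_p) = 38.9032 °C.
T(t) = T_ss + (T₀ − T_ss) e^(−t/τ). Set T = 36.73:
e^(−t/τ) = (36.73 − 38.9032)/(33.82 − 38.9032) = 0.427526
t = −215.163 · ln(0.427526) = 182.833 min.

182.8 min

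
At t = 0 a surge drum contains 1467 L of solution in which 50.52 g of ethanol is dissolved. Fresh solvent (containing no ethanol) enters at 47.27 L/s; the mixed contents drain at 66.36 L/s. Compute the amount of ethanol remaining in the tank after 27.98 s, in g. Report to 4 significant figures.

10.47 g

Let m(t) be the amount of ethanol. Volume: V(t) = V₀ + (Q_in − Q_out) t = 1467 − 19.0900 t; V(27.98) = 932.862 L.
Solute balance: dm/dt = 0 − Q_out C = −Q_out m/V(t).
dm/m = −Q_out dt/(V₀ − 19.0900 t); integrating gives ln(m/m₀) = −(Q_out/(Q_in−Q_out)) ln(V/V₀).
m = m₀ (V₀/V)^(Q_out/(Q_in−Q_out)) = 50.52 × (1467/932.862)^(-3.47617) = 10.4714 g.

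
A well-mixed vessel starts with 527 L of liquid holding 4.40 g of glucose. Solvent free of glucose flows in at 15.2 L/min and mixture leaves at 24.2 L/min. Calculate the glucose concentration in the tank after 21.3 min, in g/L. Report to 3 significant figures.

0.00389 g/L

Total volume: dV/dt = Q_in − Q_out = -9.0000 L/min, so V(t) = 527 − 9.0000 t and V(21.3) = 335.30 L.
Species balance (pure solvent in): dm/dt = −Q_out · m/V(t).
Separate: dm/m = −Q_out dt/V(t) ⇒ ln(m/m₀) = −(Q_out/(Q_in−Q_out)) ln(V/V₀).
m = m₀ (V₀/V)^(Q_out/(Q_in−Q_out)) = 4.40 × (527/335.30)^(-2.6889) = 1.3044 g.
C = m/V = 1.3044/335.30 = 0.0038903 g/L.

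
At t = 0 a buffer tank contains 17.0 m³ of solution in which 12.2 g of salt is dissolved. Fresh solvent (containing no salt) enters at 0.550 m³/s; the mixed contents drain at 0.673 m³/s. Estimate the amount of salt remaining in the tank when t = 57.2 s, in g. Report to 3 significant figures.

Total volume: dV/dt = Q_in − Q_out = -0.12300 m³/s, so V(t) = 17.0 − 0.12300 t and V(57.2) = 9.9644 m³.
No salt enters, so dm/dt = −Q_out · (m/V).
dm/m = −Q_out dt/(V₀ − 0.12300 t); integrating gives ln(m/m₀) = −(Q_out/(Q_in−Q_out)) ln(V/V₀).
m = m₀ (V₀/V)^(Q_out/(Q_in−Q_out)) = 12.2 × (17.0/9.9644)^(-5.4715) = 0.65611 g.

0.656 g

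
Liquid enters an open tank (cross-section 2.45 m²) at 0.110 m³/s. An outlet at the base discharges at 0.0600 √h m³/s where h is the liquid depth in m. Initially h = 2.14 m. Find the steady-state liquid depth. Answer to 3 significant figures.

3.36 m

Level balance: A dh/dt = 0.110 − 0.0600 √h. Setting dh/dt = 0:
Q_in = 0.0600 √h_ss ⇒ √h_ss = 0.110/0.0600 = 1.8333.
h_ss = 1.8333² = 3.3611 m. (Since h₀ = 2.14 m < h_ss, the level will rise toward this value.)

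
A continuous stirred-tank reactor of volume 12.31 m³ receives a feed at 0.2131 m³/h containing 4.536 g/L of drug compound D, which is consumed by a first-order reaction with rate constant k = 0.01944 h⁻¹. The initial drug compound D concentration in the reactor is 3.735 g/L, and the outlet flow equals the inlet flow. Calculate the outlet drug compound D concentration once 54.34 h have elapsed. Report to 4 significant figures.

Species balance: V dC/dt = Q C_in − Q C − k V C.
dC/dt = (Q/V) C_in − (Q/V + k) C; effective rate a = Q/V + k = 0.0173111 + 0.01944 = 0.0367511 h⁻¹.
C_ss = Q C_in/(Q + kV) = 2.13662 g/L; C(t) = C_ss + (C₀ − C_ss) e^(−a t).
C(54.34) = 2.13662 + (1.59838)·e^(−0.0367511·54.34) = 2.13662 + (1.59838)·0.135734 = 2.35358 g/L.

2.354 g/L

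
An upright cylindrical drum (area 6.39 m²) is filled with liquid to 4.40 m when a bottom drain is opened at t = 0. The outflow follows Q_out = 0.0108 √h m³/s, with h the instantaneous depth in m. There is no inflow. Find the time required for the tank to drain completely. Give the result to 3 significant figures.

A dh/dt = −Q_out = −0.0108 √h.
∫ h^(−1/2) dh = −(0.0108/A) ∫ dt, giving 2√h = 2√h₀ − (0.0108/A) t.
Tank is empty when √h = 0: t_empty = 2A√h₀/0.0108.
t_empty = 2·6.39·√4.40/0.0108 = 12.780·2.0976/0.0108 = 2482.2 s.

2480 s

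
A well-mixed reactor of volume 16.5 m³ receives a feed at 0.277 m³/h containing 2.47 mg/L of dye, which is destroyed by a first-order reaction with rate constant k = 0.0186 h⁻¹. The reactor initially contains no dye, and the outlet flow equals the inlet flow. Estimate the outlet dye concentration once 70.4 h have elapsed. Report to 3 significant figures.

1.07 mg/L

Accumulation = in − out − consumed: V dC/dt = Q C_in − Q C − k V C.
dC/dt = (Q/V) C_in − (Q/V + k) C; effective rate a = Q/V + k = 0.016788 + 0.0186 = 0.035388 h⁻¹.
C_ss = Q C_in/(Q + kV) = 1.1718 mg/L; C(t) = C_ss + (C₀ − C_ss) e^(−a t).
C(70.4) = 1.1718 + (-1.1718)·e^(−0.035388·70.4) = 1.1718 + (-1.1718)·0.082802 = 1.0747 mg/L.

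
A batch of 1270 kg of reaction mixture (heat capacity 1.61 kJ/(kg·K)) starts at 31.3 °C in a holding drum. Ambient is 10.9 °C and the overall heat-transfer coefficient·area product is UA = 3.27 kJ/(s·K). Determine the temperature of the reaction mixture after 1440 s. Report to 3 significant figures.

12.9 °C

Lumped-capacitance energy balance: M c_p dT/dt = UA(T_amb − T).
dT/dt = (T_ss − T)/τ with T_ss = T_amb = 10.900 °C, τ = M c_p/UA = 1270·1.61/3.27 = 625.29 s.
T approaches T_ss exponentially: T(t) = T_ss + (T₀ − T_ss) e^(−t/τ).
T(1440) = 10.900 + (20.400)·0.099966 = 12.939 °C.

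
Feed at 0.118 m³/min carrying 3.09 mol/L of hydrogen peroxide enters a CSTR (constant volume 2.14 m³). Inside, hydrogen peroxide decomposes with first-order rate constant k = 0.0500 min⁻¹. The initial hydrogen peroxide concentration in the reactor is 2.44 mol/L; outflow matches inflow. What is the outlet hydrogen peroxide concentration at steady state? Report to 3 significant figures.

V dC/dt = Q(C_in − C) − k V C.
At steady state: 0 = Q C_in − (Q + kV) C_ss, so C_ss = Q C_in/(Q + kV).
C_ss = 0.118·3.09/(0.118 + 0.0500·2.14) = 0.36462/0.22500 = 1.6205 mol/L.

1.62 mol/L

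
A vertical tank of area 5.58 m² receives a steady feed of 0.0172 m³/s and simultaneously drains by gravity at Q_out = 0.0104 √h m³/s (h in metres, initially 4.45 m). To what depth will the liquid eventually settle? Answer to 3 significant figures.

2.74 m

A dh/dt = Q_in − 0.0104 √h. Steady state requires inflow = outflow:
Q_in = 0.0104 √h_ss ⇒ √h_ss = 0.0172/0.0104 = 1.6538.
h_ss = 1.6538² = 2.7352 m. (Since h₀ = 4.45 m > h_ss, the level will fall toward this value.)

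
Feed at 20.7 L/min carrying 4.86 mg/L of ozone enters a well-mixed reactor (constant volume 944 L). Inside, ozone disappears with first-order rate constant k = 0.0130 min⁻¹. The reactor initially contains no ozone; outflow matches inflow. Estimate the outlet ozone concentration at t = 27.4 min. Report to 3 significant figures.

1.88 mg/L

V dC/dt = Q(C_in − C) − k V C.
dC/dt = (Q/V) C_in − (Q/V + k) C; effective rate a = Q/V + k = 0.021928 + 0.0130 = 0.034928 min⁻¹.
C_ss = Q C_in/(Q + kV) = 3.0511 mg/L; C(t) = C_ss + (C₀ − C_ss) e^(−a t).
C(27.4) = 3.0511 + (-3.0511)·e^(−0.034928·27.4) = 3.0511 + (-3.0511)·0.38403 = 1.8794 mg/L.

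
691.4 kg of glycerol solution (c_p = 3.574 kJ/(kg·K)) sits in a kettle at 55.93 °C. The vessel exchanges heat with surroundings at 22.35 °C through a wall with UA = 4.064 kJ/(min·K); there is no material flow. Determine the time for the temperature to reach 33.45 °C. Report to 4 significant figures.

673.1 min

Lumped-capacitance energy balance: M c_p dT/dt = UA(T_amb − T).
τ = M c_p/UA = 608.037 min; T_ss = T_amb = 22.3500 °C.
T(t) = T_ss + (T₀ − T_ss)e^(−t/τ); set T = 33.45:
t = −τ ln[(T − T_ss)/(T₀ − T_ss)] = −608.037 · ln(0.330554) = 673.089 min.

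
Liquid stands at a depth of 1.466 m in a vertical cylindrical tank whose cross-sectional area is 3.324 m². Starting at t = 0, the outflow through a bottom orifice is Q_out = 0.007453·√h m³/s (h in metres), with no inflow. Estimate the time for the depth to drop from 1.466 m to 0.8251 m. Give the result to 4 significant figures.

269.8 s

A dh/dt = −Q_out = −0.007453 √h.
∫ h^(−1/2) dh = −(0.007453/A) ∫ dt, giving 2√h = 2√h₀ − (0.007453/A) t.
t = 2A(√h₀ − √h)/0.007453 = 2·3.324·(√1.466 − √0.8251)/0.007453
  = 6.64800 × (1.21078 − 0.908350) / 0.007453 = 269.769 s.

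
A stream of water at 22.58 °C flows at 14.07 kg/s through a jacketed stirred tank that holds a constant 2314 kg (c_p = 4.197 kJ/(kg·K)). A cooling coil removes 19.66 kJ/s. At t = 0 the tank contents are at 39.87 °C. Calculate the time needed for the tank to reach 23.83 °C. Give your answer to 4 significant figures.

396.3 s

Energy balance: M c_p dT/dt = ṁ c_p (T_in − T) − 19.66.
τ = M/ṁ = 164.463 s; T_ss = T_in − Q̇/(ṁ c_p) = 22.2471 °C.
T(t) = T_ss + (T₀ − T_ss) e^(−t/τ). Set T = 23.83:
e^(−t/τ) = (23.83 − 22.2471)/(39.87 − 22.2471) = 0.0898221
t = −164.463 · ln(0.0898221) = 396.344 s.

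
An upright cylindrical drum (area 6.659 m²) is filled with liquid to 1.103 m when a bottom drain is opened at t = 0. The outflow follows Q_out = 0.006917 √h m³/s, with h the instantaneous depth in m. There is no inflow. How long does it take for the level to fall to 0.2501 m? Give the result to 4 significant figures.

Mass balance (ρ constant): A dh/dt = −0.006917 √h.
Separate and integrate: 2(√h − √h₀) = −(0.006917/A) t.
t = 2A(√h₀ − √h)/0.006917 = 2·6.659·(√1.103 − √0.2501)/0.006917
  = 13.3180 × (1.05024 − 0.500100) / 0.006917 = 1059.24 s.

1059 s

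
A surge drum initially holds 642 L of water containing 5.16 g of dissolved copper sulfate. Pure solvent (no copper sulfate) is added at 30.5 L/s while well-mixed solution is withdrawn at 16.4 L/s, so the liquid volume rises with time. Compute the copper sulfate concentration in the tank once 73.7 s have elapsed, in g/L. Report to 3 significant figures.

0.00100 g/L

Total volume: dV/dt = Q_in − Q_out = 14.100 L/s, so V(t) = 642 + 14.100 t and V(73.7) = 1681.2 L.
No copper sulfate enters, so dm/dt = −Q_out · (m/V).
dm/m = −Q_out dt/(V₀ + 14.100 t); integrating gives ln(m/m₀) = −(Q_out/(Q_in−Q_out)) ln(V/V₀).
m = m₀ (V₀/V)^(Q_out/(Q_in−Q_out)) = 5.16 × (642/1681.2)^(1.1631) = 1.6841 g.
C = m/V = 1.6841/1681.2 = 0.0010018 g/L.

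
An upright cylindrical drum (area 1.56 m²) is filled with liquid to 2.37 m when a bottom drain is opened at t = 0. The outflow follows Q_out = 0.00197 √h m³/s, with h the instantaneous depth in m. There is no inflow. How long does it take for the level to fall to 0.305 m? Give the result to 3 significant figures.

1560 s

With no inflow, A dh/dt = −0.00197 √h.
∫ h^(−1/2) dh = −(0.00197/A) ∫ dt, giving 2√h = 2√h₀ − (0.00197/A) t.
t = 2A(√h₀ − √h)/0.00197 = 2·1.56·(√2.37 − √0.305)/0.00197
  = 3.1200 × (1.5395 − 0.55227) / 0.00197 = 1563.5 s.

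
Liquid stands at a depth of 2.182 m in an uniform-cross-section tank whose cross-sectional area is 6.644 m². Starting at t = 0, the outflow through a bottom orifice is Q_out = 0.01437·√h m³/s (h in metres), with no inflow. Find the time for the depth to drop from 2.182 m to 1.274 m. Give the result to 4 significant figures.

322.2 s

A dh/dt = −Q_out = −0.01437 √h.
Separate and integrate: 2(√h − √h₀) = −(0.01437/A) t.
t = 2A(√h₀ − √h)/0.01437 = 2·6.644·(√2.182 − √1.274)/0.01437
  = 13.2880 × (1.47716 − 1.12872) / 0.01437 = 322.207 s.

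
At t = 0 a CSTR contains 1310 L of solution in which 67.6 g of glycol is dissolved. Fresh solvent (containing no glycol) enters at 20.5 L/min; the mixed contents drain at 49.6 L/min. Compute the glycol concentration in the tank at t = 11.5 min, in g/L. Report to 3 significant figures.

Let m(t) be the amount of glycol. Volume: V(t) = V₀ + (Q_in − Q_out) t = 1310 − 29.100 t; V(11.5) = 975.35 L.
Solute balance: dm/dt = 0 − Q_out C = −Q_out m/V(t).
Separate: dm/m = −Q_out dt/V(t) ⇒ ln(m/m₀) = −(Q_out/(Q_in−Q_out)) ln(V/V₀).
m = m₀ (V₀/V)^(Q_out/(Q_in−Q_out)) = 67.6 × (1310/975.35)^(-1.7045) = 40.887 g.
C = m/V = 40.887/975.35 = 0.041920 g/L.

0.0419 g/L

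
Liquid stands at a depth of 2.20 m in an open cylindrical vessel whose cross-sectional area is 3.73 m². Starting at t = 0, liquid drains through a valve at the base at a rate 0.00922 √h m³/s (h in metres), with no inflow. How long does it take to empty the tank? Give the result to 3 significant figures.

1200 s

With no inflow, A dh/dt = −0.00922 √h.
Separate and integrate: 2(√h − √h₀) = −(0.00922/A) t.
Tank is empty when √h = 0: t_empty = 2A√h₀/0.00922.
t_empty = 2·3.73·√2.20/0.00922 = 7.4600·1.4832/0.00922 = 1200.1 s.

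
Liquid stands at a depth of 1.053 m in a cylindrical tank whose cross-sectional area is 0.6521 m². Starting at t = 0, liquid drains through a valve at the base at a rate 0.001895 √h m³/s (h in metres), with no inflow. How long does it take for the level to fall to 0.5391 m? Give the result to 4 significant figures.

Volume balance on the tank: A dh/dt = −0.001895 √h.
∫ h^(−1/2) dh = −(0.001895/A) ∫ dt, giving 2√h = 2√h₀ − (0.001895/A) t.
t = 2A(√h₀ − √h)/0.001895 = 2·0.6521·(√1.053 − √0.5391)/0.001895
  = 1.30420 × (1.02616 − 0.734234) / 0.001895 = 200.911 s.

200.9 s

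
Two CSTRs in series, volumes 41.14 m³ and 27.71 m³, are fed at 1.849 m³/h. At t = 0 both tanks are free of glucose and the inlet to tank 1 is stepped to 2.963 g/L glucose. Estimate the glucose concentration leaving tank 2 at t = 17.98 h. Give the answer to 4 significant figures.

0.7594 g/L

Each tank obeys Vᵢ dCᵢ/dt = Q(Cᵢ₋₁ − Cᵢ), so τᵢ = Vᵢ/Q.
τ₁ = 41.14/1.849 = 22.2499 h; τ₂ = 27.71/1.849 = 14.9865 h.
Solving the cascade with C₁(0)=C₂(0)=0 gives C₂(t) = C_in[1 − (τ₁ e^(−t/τ₁) − τ₂ e^(−t/τ₂))/(τ₁ − τ₂)].
At t = 17.98: e^(−t/τ₁) = 0.445706, e^(−t/τ₂) = 0.301270.
C₂ = 2.963·[1 − (22.2499·0.445706 − 14.9865·0.301270)/(7.26339)] = 2.963·0.256279 = 0.759356 g/L.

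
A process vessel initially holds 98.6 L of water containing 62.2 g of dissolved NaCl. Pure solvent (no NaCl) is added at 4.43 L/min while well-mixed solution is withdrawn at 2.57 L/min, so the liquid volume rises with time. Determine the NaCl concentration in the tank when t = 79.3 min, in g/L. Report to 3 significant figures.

Let m(t) be the amount of NaCl. Volume: V(t) = V₀ + (Q_in − Q_out) t = 98.6 + 1.8600 t; V(79.3) = 246.10 L.
Species balance (pure solvent in): dm/dt = −Q_out · m/V(t).
Separate: dm/m = −Q_out dt/V(t) ⇒ ln(m/m₀) = −(Q_out/(Q_in−Q_out)) ln(V/V₀).
m = m₀ (V₀/V)^(Q_out/(Q_in−Q_out)) = 62.2 × (98.6/246.10)^(1.3817) = 17.576 g.
C = m/V = 17.576/246.10 = 0.071420 g/L.

0.0714 g/L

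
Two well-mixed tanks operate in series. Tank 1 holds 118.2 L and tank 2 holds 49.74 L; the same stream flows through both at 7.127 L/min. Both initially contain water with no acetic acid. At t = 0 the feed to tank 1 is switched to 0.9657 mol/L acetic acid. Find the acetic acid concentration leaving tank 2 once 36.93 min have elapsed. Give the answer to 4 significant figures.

Species balance on tank i: dCᵢ/dt = (Cᵢ₋₁ − Cᵢ)/τᵢ with τᵢ = Vᵢ/Q.
τ₁ = 118.2/7.127 = 16.5848 min; τ₂ = 49.74/7.127 = 6.97909 min.
Solving the cascade with C₁(0)=C₂(0)=0 gives C₂(t) = C_in[1 − (τ₁ e^(−t/τ₁) − τ₂ e^(−t/τ₂))/(τ₁ − τ₂)].
At t = 36.93: e^(−t/τ₁) = 0.107880, e^(−t/τ₂) = 0.00503411.
C₂ = 0.9657·[1 − (16.5848·0.107880 − 6.97909·0.00503411)/(9.60572)] = 0.9657·0.817397 = 0.789360 mol/L.

0.7894 mol/L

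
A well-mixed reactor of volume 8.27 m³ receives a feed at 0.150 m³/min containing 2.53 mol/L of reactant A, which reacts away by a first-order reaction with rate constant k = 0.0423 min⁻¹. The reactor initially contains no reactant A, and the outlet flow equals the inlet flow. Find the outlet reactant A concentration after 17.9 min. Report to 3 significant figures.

Accumulation = in − out − consumed: V dC/dt = Q C_in − Q C − k V C.
dC/dt = (Q/V) C_in − (Q/V + k) C; effective rate a = Q/V + k = 0.018138 + 0.0423 = 0.060438 min⁻¹.
C_ss = Q C_in/(Q + kV) = 0.75927 mol/L; C(t) = C_ss + (C₀ − C_ss) e^(−a t).
C(17.9) = 0.75927 + (-0.75927)·e^(−0.060438·17.9) = 0.75927 + (-0.75927)·0.33897 = 0.50190 mol/L.

0.502 mol/L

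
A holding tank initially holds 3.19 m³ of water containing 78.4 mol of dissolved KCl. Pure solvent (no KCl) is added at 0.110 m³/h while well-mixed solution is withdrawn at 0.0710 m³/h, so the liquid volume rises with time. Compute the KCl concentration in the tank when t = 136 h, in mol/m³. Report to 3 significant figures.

Let m(t) be the amount of KCl. Volume: V(t) = V₀ + (Q_in − Q_out) t = 3.19 + 0.039000 t; V(136) = 8.4940 m³.
Solute balance: dm/dt = 0 − Q_out C = −Q_out m/V(t).
Separate: dm/m = −Q_out dt/V(t) ⇒ ln(m/m₀) = −(Q_out/(Q_in−Q_out)) ln(V/V₀).
m = m₀ (V₀/V)^(Q_out/(Q_in−Q_out)) = 78.4 × (3.19/8.4940)^(1.8205) = 13.183 mol.
C = m/V = 13.183/8.4940 = 1.5520 mol/m³.

1.55 mol/m³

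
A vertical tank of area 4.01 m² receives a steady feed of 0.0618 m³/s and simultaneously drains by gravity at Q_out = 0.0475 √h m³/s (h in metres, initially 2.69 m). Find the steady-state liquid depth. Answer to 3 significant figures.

1.69 m

Volume balance on the tank: A dh/dt = Q_in − 0.0475 √h. At steady state dh/dt = 0:
Q_in = 0.0475 √h_ss ⇒ √h_ss = 0.0618/0.0475 = 1.3011.
h_ss = 1.3011² = 1.6927 m. (Since h₀ = 2.69 m > h_ss, the level will fall toward this value.)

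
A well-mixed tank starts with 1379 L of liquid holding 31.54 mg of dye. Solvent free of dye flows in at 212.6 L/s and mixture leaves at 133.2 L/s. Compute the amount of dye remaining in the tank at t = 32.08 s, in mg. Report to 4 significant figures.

5.452 mg

Let m(t) be the amount of dye. Volume: V(t) = V₀ + (Q_in − Q_out) t = 1379 + 79.4000 t; V(32.08) = 3926.15 L.
Solute balance: dm/dt = 0 − Q_out C = −Q_out m/V(t).
dm/m = −Q_out dt/(V₀ + 79.4000 t); integrating gives ln(m/m₀) = −(Q_out/(Q_in−Q_out)) ln(V/V₀).
m = m₀ (V₀/V)^(Q_out/(Q_in−Q_out)) = 31.54 × (1379/3926.15)^(1.67758) = 5.45210 mg.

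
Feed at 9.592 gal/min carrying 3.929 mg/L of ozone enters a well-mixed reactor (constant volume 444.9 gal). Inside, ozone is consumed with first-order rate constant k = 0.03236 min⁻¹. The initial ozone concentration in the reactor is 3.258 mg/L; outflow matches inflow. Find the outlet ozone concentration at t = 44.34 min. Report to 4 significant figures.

V dC/dt = Q(C_in − C) − k V C.
This is linear with rate a = Q/V + k = 0.0539199 min⁻¹.
C_ss = Q C_in/(Q + kV) = 1.57101 mg/L; C(t) = C_ss + (C₀ − C_ss) e^(−a t).
C(44.34) = 1.57101 + (1.68699)·e^(−0.0539199·44.34) = 1.57101 + (1.68699)·0.0915556 = 1.72547 mg/L.

1.725 mg/L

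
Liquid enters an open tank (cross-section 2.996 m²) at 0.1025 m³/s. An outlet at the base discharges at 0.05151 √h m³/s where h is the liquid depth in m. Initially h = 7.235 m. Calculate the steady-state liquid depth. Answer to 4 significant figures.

Volume balance on the tank: A dh/dt = Q_in − 0.05151 √h. At steady state dh/dt = 0:
Q_in = 0.05151 √h_ss ⇒ √h_ss = 0.1025/0.05151 = 1.98990.
h_ss = 1.98990² = 3.95972 m. (Since h₀ = 7.235 m > h_ss, the level will fall toward this value.)

3.960 m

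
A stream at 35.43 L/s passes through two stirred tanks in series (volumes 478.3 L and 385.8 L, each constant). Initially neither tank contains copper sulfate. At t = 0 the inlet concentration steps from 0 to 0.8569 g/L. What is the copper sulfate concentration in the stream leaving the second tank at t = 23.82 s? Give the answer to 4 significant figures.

0.4990 g/L

Species balance on tank i: dCᵢ/dt = (Cᵢ₋₁ − Cᵢ)/τᵢ with τᵢ = Vᵢ/Q.
τ₁ = 478.3/35.43 = 13.4999 s; τ₂ = 385.8/35.43 = 10.8891 s.
Tank 1: C₁ = C_in(1 − e^(−t/τ₁)). Tank 2 (τ₁ ≠ τ₂): C₂ = C_in[1 − (τ₁ e^(−t/τ₁) − τ₂ e^(−t/τ₂))/(τ₁ − τ₂)].
At t = 23.82: e^(−t/τ₁) = 0.171279, e^(−t/τ₂) = 0.112195.
C₂ = 0.8569·[1 − (13.4999·0.171279 − 10.8891·0.112195)/(2.61078)] = 0.8569·0.582296 = 0.498969 g/L.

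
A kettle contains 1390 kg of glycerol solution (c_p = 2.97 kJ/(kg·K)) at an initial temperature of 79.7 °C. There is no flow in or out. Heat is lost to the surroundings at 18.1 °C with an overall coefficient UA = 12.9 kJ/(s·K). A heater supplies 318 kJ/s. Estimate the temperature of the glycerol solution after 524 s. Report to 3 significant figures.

49.9 °C

Lumped-capacitance energy balance: M c_p dT/dt = UA(T_amb − T) + Q̇.
dT/dt = (T_ss − T)/τ with T_ss = T_amb + Q̇/UA = 18.1 + 318/12.9 = 42.751 °C, τ = M c_p/UA = 1390·2.97/12.9 = 320.02 s.
Integrating: T(t) = T_ss + (T₀ − T_ss) e^(−t/τ).
T(524) = 42.751 + (36.949)·0.19449 = 49.937 °C.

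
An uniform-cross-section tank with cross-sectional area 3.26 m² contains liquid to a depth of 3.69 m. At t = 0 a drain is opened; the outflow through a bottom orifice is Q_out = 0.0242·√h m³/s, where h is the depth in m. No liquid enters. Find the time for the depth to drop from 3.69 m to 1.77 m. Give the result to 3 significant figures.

Accumulation of liquid (constant cross-section A): A dh/dt = −0.0242 √h.
This is separable: 2 d(√h)/dt = −0.0242/A, so √h = √h₀ − (0.0242/(2A)) t.
t = 2A(√h₀ − √h)/0.0242 = 2·3.26·(√3.69 − √1.77)/0.0242
  = 6.5200 × (1.9209 − 1.3304) / 0.0242 = 159.10 s.

159 s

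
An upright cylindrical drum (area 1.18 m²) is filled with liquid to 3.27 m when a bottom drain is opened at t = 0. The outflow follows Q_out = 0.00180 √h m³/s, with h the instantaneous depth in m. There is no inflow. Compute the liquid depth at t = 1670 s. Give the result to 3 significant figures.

With no inflow, A dh/dt = −0.00180 √h.
Separate and integrate: 2(√h − √h₀) = −(0.00180/A) t.
√h = √3.27 − 0.00180·1670/(2·1.18) = 1.8083 − 1.2737 = 0.53459.
h = 0.53459² = 0.28578 m.

0.286 m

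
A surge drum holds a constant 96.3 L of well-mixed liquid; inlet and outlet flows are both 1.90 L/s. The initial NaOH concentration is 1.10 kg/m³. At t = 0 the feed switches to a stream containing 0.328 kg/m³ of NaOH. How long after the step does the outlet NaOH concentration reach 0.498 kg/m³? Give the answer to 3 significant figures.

Species balance on the tank: V dC/dt = Q(C_in − C), so τ = V/Q = 50.684 s.
C(t) = C_in + (C₀ − C_in) e^(−t/τ). Set C = 0.498 and solve for t:
e^(−t/τ) = (C − C_in)/(C₀ − C_in) = (0.498 − 0.328)/(1.10 − 0.328) = 0.22021
t = −τ ln(…) = 50.684 × 1.5132 = 76.695 s.

76.7 s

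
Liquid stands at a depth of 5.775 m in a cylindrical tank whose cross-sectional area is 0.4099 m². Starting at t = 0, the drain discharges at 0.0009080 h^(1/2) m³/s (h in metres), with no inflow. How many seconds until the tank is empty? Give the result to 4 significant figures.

2170 s

Mass balance (ρ constant): A dh/dt = −0.0009080 √h.
∫ h^(−1/2) dh = −(0.0009080/A) ∫ dt, giving 2√h = 2√h₀ − (0.0009080/A) t.
Set h = 0: 2√h₀ = (0.0009080/A) t_empty ⇒ t_empty = 2A√h₀/0.0009080.
t_empty = 2·0.4099·√5.775/0.0009080 = 0.819800·2.40312/0.0009080 = 2169.69 s.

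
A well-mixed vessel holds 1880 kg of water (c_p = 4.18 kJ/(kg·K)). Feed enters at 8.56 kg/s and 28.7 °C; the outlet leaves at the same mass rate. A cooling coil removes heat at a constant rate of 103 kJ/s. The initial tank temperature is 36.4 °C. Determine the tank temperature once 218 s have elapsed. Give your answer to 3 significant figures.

29.7 °C

M c_p dT/dt = ṁ c_p (T_in − T) − Q̇.
Rearrange: dT/dt = (T_ss − T)/τ with τ = M/ṁ = 219.63 s and T_ss = T_in − Q̇/(ṁ c_p) = 25.821 °C.
Integrating: T(t) = T_ss + (T₀ − T_ss) e^(−t/τ).
T(218) = 25.821 + (10.579)·e^(−218/219.63) = 25.821 + (10.579)·0.37061 = 29.742 °C.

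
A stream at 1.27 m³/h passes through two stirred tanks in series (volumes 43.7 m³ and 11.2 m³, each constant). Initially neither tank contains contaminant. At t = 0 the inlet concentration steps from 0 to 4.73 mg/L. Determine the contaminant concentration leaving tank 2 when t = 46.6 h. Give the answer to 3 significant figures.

Each tank obeys Vᵢ dCᵢ/dt = Q(Cᵢ₋₁ − Cᵢ), so τᵢ = Vᵢ/Q.
τ₁ = 43.7/1.27 = 34.409 h; τ₂ = 11.2/1.27 = 8.8189 h.
Solving the cascade with C₁(0)=C₂(0)=0 gives C₂(t) = C_in[1 − (τ₁ e^(−t/τ₁) − τ₂ e^(−t/τ₂))/(τ₁ − τ₂)].
At t = 46.6: e^(−t/τ₁) = 0.25813, e^(−t/τ₂) = 0.0050716.
C₂ = 4.73·[1 − (34.409·0.25813 − 8.8189·0.0050716)/(25.591)] = 4.73·0.65466 = 3.0965 mg/L.

3.10 mg/L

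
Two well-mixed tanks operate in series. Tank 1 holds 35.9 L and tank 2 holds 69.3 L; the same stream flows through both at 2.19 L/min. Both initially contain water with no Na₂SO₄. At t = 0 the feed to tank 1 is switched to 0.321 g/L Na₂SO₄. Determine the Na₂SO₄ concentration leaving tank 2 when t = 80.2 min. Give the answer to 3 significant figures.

Time constants: τᵢ = Vᵢ/Q for each well-mixed tank.
τ₁ = 35.9/2.19 = 16.393 min; τ₂ = 69.3/2.19 = 31.644 min.
Tank 1: C₁ = C_in(1 − e^(−t/τ₁)). Tank 2 (τ₁ ≠ τ₂): C₂ = C_in[1 − (τ₁ e^(−t/τ₁) − τ₂ e^(−t/τ₂))/(τ₁ − τ₂)].
At t = 80.2: e^(−t/τ₁) = 0.0075032, e^(−t/τ₂) = 0.079305.
C₂ = 0.321·[1 − (16.393·0.0075032 − 31.644·0.079305)/(-15.251)] = 0.321·0.84352 = 0.27077 g/L.

0.271 g/L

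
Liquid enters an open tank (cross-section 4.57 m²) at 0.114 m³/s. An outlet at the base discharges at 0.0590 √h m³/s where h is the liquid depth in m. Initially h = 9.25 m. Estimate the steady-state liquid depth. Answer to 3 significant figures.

A dh/dt = Q_in − 0.0590 √h. Steady state requires inflow = outflow:
Q_in = 0.0590 √h_ss ⇒ √h_ss = 0.114/0.0590 = 1.9322.
h_ss = 1.9322² = 3.7334 m. (Since h₀ = 9.25 m > h_ss, the level will fall toward this value.)

3.73 m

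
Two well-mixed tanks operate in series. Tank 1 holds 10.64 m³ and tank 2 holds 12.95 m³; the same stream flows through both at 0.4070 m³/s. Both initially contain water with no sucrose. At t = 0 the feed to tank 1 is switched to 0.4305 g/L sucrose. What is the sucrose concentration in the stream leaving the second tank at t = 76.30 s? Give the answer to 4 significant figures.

Time constants: τᵢ = Vᵢ/Q for each well-mixed tank.
τ₁ = 10.64/0.4070 = 26.1425 s; τ₂ = 12.95/0.4070 = 31.8182 s.
Tank 1: C₁ = C_in(1 − e^(−t/τ₁)). Tank 2 (τ₁ ≠ τ₂): C₂ = C_in[1 − (τ₁ e^(−t/τ₁) − τ₂ e^(−t/τ₂))/(τ₁ − τ₂)].
At t = 76.30: e^(−t/τ₁) = 0.0540083, e^(−t/τ₂) = 0.0908996.
C₂ = 0.4305·[1 − (26.1425·0.0540083 − 31.8182·0.0908996)/(-5.67568)] = 0.4305·0.739177 = 0.318216 g/L.

0.3182 g/L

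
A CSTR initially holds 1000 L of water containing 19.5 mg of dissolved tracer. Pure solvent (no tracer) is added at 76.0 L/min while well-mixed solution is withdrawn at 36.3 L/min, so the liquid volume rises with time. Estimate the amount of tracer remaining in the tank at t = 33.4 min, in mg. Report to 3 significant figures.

9.01 mg

Total volume: dV/dt = Q_in − Q_out = 39.700 L/min, so V(t) = 1000 + 39.700 t and V(33.4) = 2326.0 L.
Solute balance: dm/dt = 0 − Q_out C = −Q_out m/V(t).
dm/m = −Q_out dt/(V₀ + 39.700 t); integrating gives ln(m/m₀) = −(Q_out/(Q_in−Q_out)) ln(V/V₀).
m = m₀ (V₀/V)^(Q_out/(Q_in−Q_out)) = 19.5 × (1000/2326.0)^(0.91436) = 9.0121 mg.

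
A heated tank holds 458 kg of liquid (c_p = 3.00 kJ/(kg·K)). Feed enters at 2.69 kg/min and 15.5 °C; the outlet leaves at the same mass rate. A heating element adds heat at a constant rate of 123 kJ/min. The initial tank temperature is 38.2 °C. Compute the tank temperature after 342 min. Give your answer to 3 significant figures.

M c_p dT/dt = ṁ c_p (T_in − T) + Q̇.
Rearrange: dT/dt = (T_ss − T)/τ with τ = M/ṁ = 170.26 min and T_ss = T_in + Q̇/(ṁ c_p) = 30.742 °C.
Integrating: T(t) = T_ss + (T₀ − T_ss) e^(−t/τ).
T(342) = 30.742 + (7.4584)·e^(−342/170.26) = 30.742 + (7.4584)·0.13416 = 31.742 °C.

31.7 °C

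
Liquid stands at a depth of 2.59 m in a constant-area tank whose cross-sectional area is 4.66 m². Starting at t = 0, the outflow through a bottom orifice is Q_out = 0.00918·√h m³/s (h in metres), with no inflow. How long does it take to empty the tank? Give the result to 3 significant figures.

With no inflow, A dh/dt = −0.00918 √h.
∫ h^(−1/2) dh = −(0.00918/A) ∫ dt, giving 2√h = 2√h₀ − (0.00918/A) t.
Tank is empty when √h = 0: t_empty = 2A√h₀/0.00918.
t_empty = 2·4.66·√2.59/0.00918 = 9.3200·1.6093/0.00918 = 1633.9 s.

1630 s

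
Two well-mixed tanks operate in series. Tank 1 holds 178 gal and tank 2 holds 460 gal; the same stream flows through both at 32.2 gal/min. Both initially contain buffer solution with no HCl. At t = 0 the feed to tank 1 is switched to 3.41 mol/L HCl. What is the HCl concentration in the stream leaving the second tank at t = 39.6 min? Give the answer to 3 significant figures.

3.06 mol/L

Each tank obeys Vᵢ dCᵢ/dt = Q(Cᵢ₋₁ − Cᵢ), so τᵢ = Vᵢ/Q.
τ₁ = 178/32.2 = 5.5280 min; τ₂ = 460/32.2 = 14.286 min.
Tank 1: C₁ = C_in(1 − e^(−t/τ₁)). Tank 2 (τ₁ ≠ τ₂): C₂ = C_in[1 − (τ₁ e^(−t/τ₁) − τ₂ e^(−t/τ₂))/(τ₁ − τ₂)].
At t = 39.6: e^(−t/τ₁) = 0.00077427, e^(−t/τ₂) = 0.062537.
C₂ = 3.41·[1 − (5.5280·0.00077427 − 14.286·0.062537)/(-8.7578)] = 3.41·0.89848 = 3.0638 mol/L.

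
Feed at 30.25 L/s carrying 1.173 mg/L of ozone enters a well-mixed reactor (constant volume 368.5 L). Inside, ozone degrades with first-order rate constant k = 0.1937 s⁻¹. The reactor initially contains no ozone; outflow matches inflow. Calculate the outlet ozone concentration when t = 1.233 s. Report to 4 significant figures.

0.1006 mg/L

V dC/dt = Q(C_in − C) − k V C.
This is linear with rate a = Q/V + k = 0.275790 s⁻¹.
C_ss = Q C_in/(Q + kV) = 0.349147 mg/L; C(t) = C_ss + (C₀ − C_ss) e^(−a t).
C(1.233) = 0.349147 + (-0.349147)·e^(−0.275790·1.233) = 0.349147 + (-0.349147)·0.711736 = 0.100647 mg/L.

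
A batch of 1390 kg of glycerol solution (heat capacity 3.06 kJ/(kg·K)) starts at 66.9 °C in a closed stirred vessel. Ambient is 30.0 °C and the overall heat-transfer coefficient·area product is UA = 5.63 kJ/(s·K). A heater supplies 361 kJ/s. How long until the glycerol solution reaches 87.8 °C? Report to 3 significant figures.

M c_p dT/dt = −UA(T − T_amb) + Q̇.
τ = M c_p/UA = 755.49 s; T_ss = T_amb + Q̇/UA = 30.0 + 361/5.63 = 94.121 °C.
T(t) = T_ss + (T₀ − T_ss)e^(−t/τ); set T = 87.8:
t = −τ ln[(T − T_ss)/(T₀ − T_ss)] = −755.49 · ln(0.23220) = 1103.1 s.

1100 s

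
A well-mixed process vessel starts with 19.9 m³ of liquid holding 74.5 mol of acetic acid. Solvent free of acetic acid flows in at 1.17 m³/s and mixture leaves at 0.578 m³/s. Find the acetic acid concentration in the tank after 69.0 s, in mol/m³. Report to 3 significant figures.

0.412 mol/m³

Total volume: dV/dt = Q_in − Q_out = 0.59200 m³/s, so V(t) = 19.9 + 0.59200 t and V(69.0) = 60.748 m³.
No acetic acid enters, so dm/dt = −Q_out · (m/V).
Separate: dm/m = −Q_out dt/V(t) ⇒ ln(m/m₀) = −(Q_out/(Q_in−Q_out)) ln(V/V₀).
m = m₀ (V₀/V)^(Q_out/(Q_in−Q_out)) = 74.5 × (19.9/60.748)^(0.97635) = 25.058 mol.
C = m/V = 25.058/60.748 = 0.41248 mol/m³.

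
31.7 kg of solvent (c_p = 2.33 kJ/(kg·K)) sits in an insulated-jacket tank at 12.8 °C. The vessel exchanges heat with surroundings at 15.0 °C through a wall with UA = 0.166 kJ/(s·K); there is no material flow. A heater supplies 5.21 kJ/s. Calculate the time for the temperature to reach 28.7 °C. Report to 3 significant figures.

285 s

Energy balance: M c_p dT/dt = −UA(T − T_amb) + Q̇.
τ = M c_p/UA = 444.95 s; T_ss = T_amb + Q̇/UA = 15.0 + 5.21/0.166 = 46.386 °C.
T(t) = T_ss + (T₀ − T_ss)e^(−t/τ); set T = 28.7:
t = −τ ln[(T − T_ss)/(T₀ − T_ss)] = −444.95 · ln(0.52658) = 285.37 s.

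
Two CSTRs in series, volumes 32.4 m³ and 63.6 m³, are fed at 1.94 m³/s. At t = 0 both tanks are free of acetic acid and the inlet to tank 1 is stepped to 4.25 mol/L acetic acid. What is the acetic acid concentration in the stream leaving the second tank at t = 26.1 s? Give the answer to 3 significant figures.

1.27 mol/L

Each tank obeys Vᵢ dCᵢ/dt = Q(Cᵢ₋₁ − Cᵢ), so τᵢ = Vᵢ/Q.
τ₁ = 32.4/1.94 = 16.701 s; τ₂ = 63.6/1.94 = 32.784 s.
Tank 1: C₁ = C_in(1 − e^(−t/τ₁)). Tank 2 (τ₁ ≠ τ₂): C₂ = C_in[1 − (τ₁ e^(−t/τ₁) − τ₂ e^(−t/τ₂))/(τ₁ − τ₂)].
At t = 26.1: e^(−t/τ₁) = 0.20955, e^(−t/τ₂) = 0.45107.
C₂ = 4.25·[1 − (16.701·0.20955 − 32.784·0.45107)/(-16.082)] = 4.25·0.29812 = 1.2670 mol/L.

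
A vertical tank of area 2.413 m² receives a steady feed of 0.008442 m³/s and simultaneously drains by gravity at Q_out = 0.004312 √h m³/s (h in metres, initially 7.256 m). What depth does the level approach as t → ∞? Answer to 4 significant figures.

A dh/dt = Q_in − 0.004312 √h. Steady state requires inflow = outflow:
Q_in = 0.004312 √h_ss ⇒ √h_ss = 0.008442/0.004312 = 1.95779.
h_ss = 1.95779² = 3.83295 m. (Since h₀ = 7.256 m > h_ss, the level will fall toward this value.)

3.833 m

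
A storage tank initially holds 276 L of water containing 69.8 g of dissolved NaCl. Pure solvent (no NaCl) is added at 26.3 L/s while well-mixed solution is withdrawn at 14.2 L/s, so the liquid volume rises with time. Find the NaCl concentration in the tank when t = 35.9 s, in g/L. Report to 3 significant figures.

0.0324 g/L

Let m(t) be the amount of NaCl. Volume: V(t) = V₀ + (Q_in − Q_out) t = 276 + 12.100 t; V(35.9) = 710.39 L.
Solute balance: dm/dt = 0 − Q_out C = −Q_out m/V(t).
dm/m = −Q_out dt/(V₀ + 12.100 t); integrating gives ln(m/m₀) = −(Q_out/(Q_in−Q_out)) ln(V/V₀).
m = m₀ (V₀/V)^(Q_out/(Q_in−Q_out)) = 69.8 × (276/710.39)^(1.1736) = 23.015 g.
C = m/V = 23.015/710.39 = 0.032398 g/L.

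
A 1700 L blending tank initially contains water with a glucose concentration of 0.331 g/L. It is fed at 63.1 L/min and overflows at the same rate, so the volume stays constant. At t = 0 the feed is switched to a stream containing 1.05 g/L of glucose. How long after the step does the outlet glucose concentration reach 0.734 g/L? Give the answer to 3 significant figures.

22.1 min

Accumulation = in − out for the solute gives V dC/dt = Q(C_in − C), so τ = V/Q = 26.941 min.
C(t) = C_in + (C₀ − C_in) e^(−t/τ). Set C = 0.734 and solve for t:
e^(−t/τ) = (C − C_in)/(C₀ − C_in) = (0.734 − 1.05)/(0.331 − 1.05) = 0.43950
t = −τ ln(…) = 26.941 × 0.82212 = 22.149 min.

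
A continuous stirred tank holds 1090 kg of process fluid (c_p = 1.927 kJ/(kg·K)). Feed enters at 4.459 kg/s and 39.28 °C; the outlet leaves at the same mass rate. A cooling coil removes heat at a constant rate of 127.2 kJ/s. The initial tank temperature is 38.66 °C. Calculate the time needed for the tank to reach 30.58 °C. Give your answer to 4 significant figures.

M c_p dT/dt = ṁ c_p (T_in − T) − Q̇.
τ = M/ṁ = 244.449 s; T_ss = T_in − Q̇/(ṁ c_p) = 24.4764 °C.
T(t) = T_ss + (T₀ − T_ss) e^(−t/τ). Set T = 30.58:
e^(−t/τ) = (30.58 − 24.4764)/(38.66 − 24.4764) = 0.430329
t = −244.449 · ln(0.430329) = 206.121 s.

206.1 s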